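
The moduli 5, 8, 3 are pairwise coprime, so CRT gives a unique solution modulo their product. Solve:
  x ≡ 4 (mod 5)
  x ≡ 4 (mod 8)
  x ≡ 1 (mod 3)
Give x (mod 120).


Moduli 5, 8, 3 are pairwise coprime; by CRT there is a unique solution modulo M = 5 · 8 · 3 = 120.
Solve pairwise, accumulating the modulus:
  Start with x ≡ 4 (mod 5).
  Combine with x ≡ 4 (mod 8): since gcd(5, 8) = 1, we get a unique residue mod 40.
    Write x = 4 + 5·t and substitute into x ≡ 4 (mod 8): 5·t ≡ 4 − 4 = 0 (mod 8).
    The inverse of 5 mod 8 is 5 (since 5·5 = 25 = 3·8 + 1), so t ≡ 5·0 = 0 ≡ 0 (mod 8).
    Then x = 4 + 5·0 = 4, valid modulo lcm(5, 8) = 40: x ≡ 4 (mod 40).
  Combine with x ≡ 1 (mod 3): since gcd(40, 3) = 1, we get a unique residue mod 120.
    Write x = 4 + 40·t and substitute into x ≡ 1 (mod 3): 40·t ≡ 1 − 4 = -3 (mod 3).
    Reduce coefficients mod 3: 1·t ≡ 0 (mod 3).
    So t ≡ 0 (mod 3).
    Then x = 4 + 40·0 = 4, valid modulo lcm(40, 3) = 120: x ≡ 4 (mod 120).
Verify: 4 mod 5 = 4 ✓, 4 mod 8 = 4 ✓, 4 mod 3 = 1 ✓.

x ≡ 4 (mod 120).


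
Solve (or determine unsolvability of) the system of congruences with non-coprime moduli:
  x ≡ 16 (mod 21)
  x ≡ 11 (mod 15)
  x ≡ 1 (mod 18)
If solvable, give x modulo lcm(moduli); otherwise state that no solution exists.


Moduli 21, 15, 18 are not pairwise coprime, so CRT works modulo lcm(m_i) when all pairwise compatibility conditions hold.
Pairwise compatibility: gcd(m_i, m_j) must divide a_i - a_j for every pair.
Merge one congruence at a time:
  Start: x ≡ 16 (mod 21).
  Combine with x ≡ 11 (mod 15): gcd(21, 15) = 3, and 11 - 16 = -5 is NOT divisible by 3.
    ⇒ system is inconsistent (no integer solution).

No solution (the system is inconsistent).


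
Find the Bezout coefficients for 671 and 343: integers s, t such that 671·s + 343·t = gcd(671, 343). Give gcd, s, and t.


Euclidean algorithm on (671, 343) — divide until remainder is 0:
  671 = 1 · 343 + 328
  343 = 1 · 328 + 15
  328 = 21 · 15 + 13
  15 = 1 · 13 + 2
  13 = 6 · 2 + 1
  2 = 2 · 1 + 0
gcd(671, 343) = 1.
Track Bezout coefficients alongside the remainders: start with r₀ = 671 = a·1 + b·0 (s = 1, t = 0) and r₁ = 343 = a·0 + b·1 (s = 0, t = 1); each new remainder r_{k+1} = r_{k-1} − q_k·r_k inherits s_{k+1} = s_{k-1} − q_k·s_k, t_{k+1} = t_{k-1} − q_k·t_k, so r_k = a·s_k + b·t_k at every step:
  q = 1: r = 328, s = 1 − 1·0 = 1, t = 0 − 1·1 = -1  (check: 671·1 + 343·(-1) = 328)
  q = 1: r = 15, s = 0 − 1·1 = -1, t = 1 − 1·(-1) = 2  (check: 671·(-1) + 343·2 = 15)
  q = 21: r = 13, s = 1 − 21·(-1) = 22, t = -1 − 21·2 = -43  (check: 671·22 + 343·(-43) = 13)
  q = 1: r = 2, s = -1 − 1·22 = -23, t = 2 − 1·(-43) = 45  (check: 671·(-23) + 343·45 = 2)
  q = 6: r = 1, s = 22 − 6·(-23) = 160, t = -43 − 6·45 = -313  (check: 671·160 + 343·(-313) = 1)
The row with r = 1 (the gcd) gives the Bezout coefficients s = 160, t = -313.
Result: 671 · (160) + 343 · (-313) = 1.

gcd(671, 343) = 1; s = 160, t = -313 (check: 671·160 + 343·(-313) = 1).


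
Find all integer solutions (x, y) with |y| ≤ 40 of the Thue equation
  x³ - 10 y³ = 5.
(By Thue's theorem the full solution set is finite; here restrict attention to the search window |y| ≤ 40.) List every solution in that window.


The equation is x³ - 10y³ = 5. For fixed y, x³ = 10·y³ + 5, so a solution requires the RHS to be a perfect cube.
Strategy: iterate y from -40 to 40, compute RHS = 10·y³ + 5, and check whether it is a (positive or negative) perfect cube.
Check small values of y:
  y = 0: RHS = 5 is not a perfect cube.
  y = 1: RHS = 15 is not a perfect cube.
  y = -1: RHS = -5 is not a perfect cube.
  y = 2: RHS = 85 is not a perfect cube.
  y = -2: RHS = -75 is not a perfect cube.
  y = 3: RHS = 275 is not a perfect cube.
  y = -3: RHS = -265 is not a perfect cube.
Continuing the search up to |y| = 40 finds no solutions either.
No (x, y) in the scanned range satisfies the equation.

No integer solutions with |y| ≤ 40.


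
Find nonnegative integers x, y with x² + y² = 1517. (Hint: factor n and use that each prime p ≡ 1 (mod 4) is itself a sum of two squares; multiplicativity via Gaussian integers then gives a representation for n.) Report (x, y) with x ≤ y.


Step 1: Factor n = 1517 = 37 · 41.
Step 2: Check the mod-4 condition on each prime factor: 37 ≡ 1 (mod 4), exponent 1; 41 ≡ 1 (mod 4), exponent 1.
All primes ≡ 3 (mod 4) appear to even exponent (or don't appear), so by the two-squares theorem n IS expressible as a sum of two squares.
Step 3: Build a representation. Here n = 37 · 41 is a product of primes ≡ 1 (mod 4). Each prime p ≡ 1 (mod 4) is itself a sum of two squares; find a² by testing p − a² for a perfect square:
  37: 37 − 1² = 36 = 6² ⇒ 37 = 1² + 6².
  41: 41 − 1² = 40, 41 − 2² = 37, 41 − 3² = 32, 41 − 4² = 25 = 5² ⇒ 41 = 4² + 5².
  Combine using the Brahmagupta–Fibonacci identity (a² + b²)(c² + d²) = (ac − bd)² + (ad + bc)² = (ac + bd)² + (ad − bc)²:
  37 · 41 = 1517: from (1² + 6²)(4² + 5²), take (1·4 − 6·5, 1·5 + 6·4) = (4 − 30, 5 + 24) = (-26, 29); dropping signs (only squares matter) gives (26, 29); check 26² + 29² = 676 + 841 = 1517 ✓.
Step 4: Order so x ≤ y and verify: 26² + 29² = 676 + 841 = 1517 = n. ✓

n = 1517 = 26² + 29² (one valid representation with x ≤ y).


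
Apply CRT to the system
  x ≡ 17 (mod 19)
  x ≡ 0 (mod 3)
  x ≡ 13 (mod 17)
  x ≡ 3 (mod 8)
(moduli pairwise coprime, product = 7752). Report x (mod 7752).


Product of moduli M = 19 · 3 · 17 · 8 = 7752.
Merge one congruence at a time:
  Start: x ≡ 17 (mod 19).
  Combine with x ≡ 0 (mod 3); new modulus lcm = 57.
    Write x = 17 + 19·t and substitute into x ≡ 0 (mod 3): 19·t ≡ 0 − 17 = -17 (mod 3).
    Reduce coefficients mod 3: 1·t ≡ 1 (mod 3).
    So t ≡ 1 (mod 3).
    Then x = 17 + 19·1 = 36, valid modulo lcm(19, 3) = 57: x ≡ 36 (mod 57).
  Combine with x ≡ 13 (mod 17); new modulus lcm = 969.
    Write x = 36 + 57·t and substitute into x ≡ 13 (mod 17): 57·t ≡ 13 − 36 = -23 (mod 17).
    Reduce coefficients mod 17: 6·t ≡ 11 (mod 17).
    The inverse of 6 mod 17 is 3 (since 6·3 = 18 = 1·17 + 1), so t ≡ 3·11 = 33 ≡ 16 (mod 17).
    Then x = 36 + 57·16 = 948, valid modulo lcm(57, 17) = 969: x ≡ 948 (mod 969).
  Combine with x ≡ 3 (mod 8); new modulus lcm = 7752.
    Write x = 948 + 969·t and substitute into x ≡ 3 (mod 8): 969·t ≡ 3 − 948 = -945 (mod 8).
    Reduce coefficients mod 8: 1·t ≡ 7 (mod 8).
    So t ≡ 7 (mod 8).
    Then x = 948 + 969·7 = 7731, valid modulo lcm(969, 8) = 7752: x ≡ 7731 (mod 7752).
Verify against each original: 7731 mod 19 = 17, 7731 mod 3 = 0, 7731 mod 17 = 13, 7731 mod 8 = 3.

x ≡ 7731 (mod 7752).


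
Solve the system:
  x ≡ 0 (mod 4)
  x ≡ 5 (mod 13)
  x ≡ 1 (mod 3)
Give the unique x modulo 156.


Moduli 4, 13, 3 are pairwise coprime; by CRT there is a unique solution modulo M = 4 · 13 · 3 = 156.
Solve pairwise, accumulating the modulus:
  Start with x ≡ 0 (mod 4).
  Combine with x ≡ 5 (mod 13): since gcd(4, 13) = 1, we get a unique residue mod 52.
    Write x = 0 + 4·t and substitute into x ≡ 5 (mod 13): 4·t ≡ 5 − 0 = 5 (mod 13).
    The inverse of 4 mod 13 is 10 (since 4·10 = 40 = 3·13 + 1), so t ≡ 10·5 = 50 ≡ 11 (mod 13).
    Then x = 0 + 4·11 = 44, valid modulo lcm(4, 13) = 52: x ≡ 44 (mod 52).
  Combine with x ≡ 1 (mod 3): since gcd(52, 3) = 1, we get a unique residue mod 156.
    Write x = 44 + 52·t and substitute into x ≡ 1 (mod 3): 52·t ≡ 1 − 44 = -43 (mod 3).
    Reduce coefficients mod 3: 1·t ≡ 2 (mod 3).
    So t ≡ 2 (mod 3).
    Then x = 44 + 52·2 = 148, valid modulo lcm(52, 3) = 156: x ≡ 148 (mod 156).
Verify: 148 mod 4 = 0 ✓, 148 mod 13 = 5 ✓, 148 mod 3 = 1 ✓.

x ≡ 148 (mod 156).


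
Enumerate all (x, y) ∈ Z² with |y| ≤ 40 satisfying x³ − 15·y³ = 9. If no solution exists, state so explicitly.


The equation is x³ - 15y³ = 9. For fixed y, x³ = 15·y³ + 9, so a solution requires the RHS to be a perfect cube.
Strategy: iterate y from -40 to 40, compute RHS = 15·y³ + 9, and check whether it is a (positive or negative) perfect cube.
Check small values of y:
  y = 0: RHS = 9 is not a perfect cube.
  y = 1: RHS = 24 is not a perfect cube.
  y = -1: RHS = -6 is not a perfect cube.
  y = 2: RHS = 129 is not a perfect cube.
  y = -2: RHS = -111 is not a perfect cube.
  y = 3: RHS = 414 is not a perfect cube.
  y = -3: RHS = -396 is not a perfect cube.
Continuing the search up to |y| = 40 finds no solutions either.
No (x, y) in the scanned range satisfies the equation.

No integer solutions with |y| ≤ 40.


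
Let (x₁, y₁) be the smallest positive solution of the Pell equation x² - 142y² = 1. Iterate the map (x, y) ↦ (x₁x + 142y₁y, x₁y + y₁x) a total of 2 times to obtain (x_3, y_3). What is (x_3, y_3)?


Step 1: Find the fundamental solution (x₁, y₁) of x² - 142y² = 1.
  Expand √142 as a continued fraction. a₀ = ⌊√142⌋ = 11; iterate m_{k+1} = d_k·a_k − m_k, d_{k+1} = (142 − m_{k+1}²)/d_k, a_{k+1} = ⌊(a₀ + m_{k+1})/d_{k+1}⌋ (starting m₀ = 0, d₀ = 1), with convergents p_k = a_k·p_{k-1} + p_{k-2}, q_k = a_k·q_{k-1} + q_{k-2} (p₋₁ = 1, q₋₁ = 0):
  k = 0: a₀ = 11; p₀/q₀ = 11/1; p₀² − 142·q₀² = 121 − 142 = -21.
  k = 1: m = 11, d = 21, a = ⌊(11 + 11)/21⌋ = 1; p/q = (1·11 + 1)/(1·1 + 0) = 12/1; p² − 142·q² = 144 − 142 = 2.
  k = 2: m = 10, d = 2, a = ⌊(11 + 10)/2⌋ = 10; p/q = (10·12 + 11)/(10·1 + 1) = 131/11; p² − 142·q² = 17161 − 17182 = -21.
  k = 3: m = 10, d = 21, a = ⌊(11 + 10)/21⌋ = 1; p/q = (1·131 + 12)/(1·11 + 1) = 143/12; p² − 142·q² = 20449 − 20448 = 1.
  The first convergent with p² − 142·q² = 1 gives the fundamental solution (x₁, y₁) = (143, 12).
Step 2: Apply the recurrence (x_{n+1}, y_{n+1}) = (x₁x_n + 142y₁y_n, x₁y_n + y₁x_n) repeatedly.
  From (x_1, y_1) = (143, 12): x_2 = 143·143 + 142·12·12 = 40897; y_2 = 143·12 + 12·143 = 3432.
  From (x_2, y_2) = (40897, 3432): x_3 = 143·40897 + 142·12·3432 = 11696399; y_3 = 143·3432 + 12·40897 = 981540.
Step 3: Verify x_3² - 142·y_3² = 136805749567201 - 136805749567200 = 1 (should be 1). ✓

(x_1, y_1) = (143, 12); (x_3, y_3) = (11696399, 981540).


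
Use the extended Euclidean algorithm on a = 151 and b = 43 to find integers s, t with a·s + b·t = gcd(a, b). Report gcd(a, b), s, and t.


Euclidean algorithm on (151, 43) — divide until remainder is 0:
  151 = 3 · 43 + 22
  43 = 1 · 22 + 21
  22 = 1 · 21 + 1
  21 = 21 · 1 + 0
gcd(151, 43) = 1.
Track Bezout coefficients alongside the remainders: start with r₀ = 151 = a·1 + b·0 (s = 1, t = 0) and r₁ = 43 = a·0 + b·1 (s = 0, t = 1); each new remainder r_{k+1} = r_{k-1} − q_k·r_k inherits s_{k+1} = s_{k-1} − q_k·s_k, t_{k+1} = t_{k-1} − q_k·t_k, so r_k = a·s_k + b·t_k at every step:
  q = 3: r = 22, s = 1 − 3·0 = 1, t = 0 − 3·1 = -3  (check: 151·1 + 43·(-3) = 22)
  q = 1: r = 21, s = 0 − 1·1 = -1, t = 1 − 1·(-3) = 4  (check: 151·(-1) + 43·4 = 21)
  q = 1: r = 1, s = 1 − 1·(-1) = 2, t = -3 − 1·4 = -7  (check: 151·2 + 43·(-7) = 1)
The row with r = 1 (the gcd) gives the Bezout coefficients s = 2, t = -7.
Result: 151 · (2) + 43 · (-7) = 1.

gcd(151, 43) = 1; s = 2, t = -7 (check: 151·2 + 43·(-7) = 1).


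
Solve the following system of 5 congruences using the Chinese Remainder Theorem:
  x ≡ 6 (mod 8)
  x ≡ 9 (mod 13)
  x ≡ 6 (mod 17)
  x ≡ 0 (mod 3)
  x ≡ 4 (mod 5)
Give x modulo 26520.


Product of moduli M = 8 · 13 · 17 · 3 · 5 = 26520.
Merge one congruence at a time:
  Start: x ≡ 6 (mod 8).
  Combine with x ≡ 9 (mod 13); new modulus lcm = 104.
    Write x = 6 + 8·t and substitute into x ≡ 9 (mod 13): 8·t ≡ 9 − 6 = 3 (mod 13).
    The inverse of 8 mod 13 is 5 (since 8·5 = 40 = 3·13 + 1), so t ≡ 5·3 = 15 ≡ 2 (mod 13).
    Then x = 6 + 8·2 = 22, valid modulo lcm(8, 13) = 104: x ≡ 22 (mod 104).
  Combine with x ≡ 6 (mod 17); new modulus lcm = 1768.
    Write x = 22 + 104·t and substitute into x ≡ 6 (mod 17): 104·t ≡ 6 − 22 = -16 (mod 17).
    Reduce coefficients mod 17: 2·t ≡ 1 (mod 17).
    The inverse of 2 mod 17 is 9 (since 2·9 = 18 = 1·17 + 1), so t ≡ 9·1 = 9 ≡ 9 (mod 17).
    Then x = 22 + 104·9 = 958, valid modulo lcm(104, 17) = 1768: x ≡ 958 (mod 1768).
  Combine with x ≡ 0 (mod 3); new modulus lcm = 5304.
    Write x = 958 + 1768·t and substitute into x ≡ 0 (mod 3): 1768·t ≡ 0 − 958 = -958 (mod 3).
    Reduce coefficients mod 3: 1·t ≡ 2 (mod 3).
    So t ≡ 2 (mod 3).
    Then x = 958 + 1768·2 = 4494, valid modulo lcm(1768, 3) = 5304: x ≡ 4494 (mod 5304).
  Combine with x ≡ 4 (mod 5); new modulus lcm = 26520.
    Write x = 4494 + 5304·t and substitute into x ≡ 4 (mod 5): 5304·t ≡ 4 − 4494 = -4490 (mod 5).
    Reduce coefficients mod 5: 4·t ≡ 0 (mod 5).
    The inverse of 4 mod 5 is 4 (since 4·4 = 16 = 3·5 + 1), so t ≡ 4·0 = 0 ≡ 0 (mod 5).
    Then x = 4494 + 5304·0 = 4494, valid modulo lcm(5304, 5) = 26520: x ≡ 4494 (mod 26520).
Verify against each original: 4494 mod 8 = 6, 4494 mod 13 = 9, 4494 mod 17 = 6, 4494 mod 3 = 0, 4494 mod 5 = 4.

x ≡ 4494 (mod 26520).


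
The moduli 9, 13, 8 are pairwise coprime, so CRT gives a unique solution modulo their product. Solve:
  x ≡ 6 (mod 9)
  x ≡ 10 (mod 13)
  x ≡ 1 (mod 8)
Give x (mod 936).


Moduli 9, 13, 8 are pairwise coprime; by CRT there is a unique solution modulo M = 9 · 13 · 8 = 936.
Solve pairwise, accumulating the modulus:
  Start with x ≡ 6 (mod 9).
  Combine with x ≡ 10 (mod 13): since gcd(9, 13) = 1, we get a unique residue mod 117.
    Write x = 6 + 9·t and substitute into x ≡ 10 (mod 13): 9·t ≡ 10 − 6 = 4 (mod 13).
    The inverse of 9 mod 13 is 3 (since 9·3 = 27 = 2·13 + 1), so t ≡ 3·4 = 12 ≡ 12 (mod 13).
    Then x = 6 + 9·12 = 114, valid modulo lcm(9, 13) = 117: x ≡ 114 (mod 117).
  Combine with x ≡ 1 (mod 8): since gcd(117, 8) = 1, we get a unique residue mod 936.
    Write x = 114 + 117·t and substitute into x ≡ 1 (mod 8): 117·t ≡ 1 − 114 = -113 (mod 8).
    Reduce coefficients mod 8: 5·t ≡ 7 (mod 8).
    The inverse of 5 mod 8 is 5 (since 5·5 = 25 = 3·8 + 1), so t ≡ 5·7 = 35 ≡ 3 (mod 8).
    Then x = 114 + 117·3 = 465, valid modulo lcm(117, 8) = 936: x ≡ 465 (mod 936).
Verify: 465 mod 9 = 6 ✓, 465 mod 13 = 10 ✓, 465 mod 8 = 1 ✓.

x ≡ 465 (mod 936).


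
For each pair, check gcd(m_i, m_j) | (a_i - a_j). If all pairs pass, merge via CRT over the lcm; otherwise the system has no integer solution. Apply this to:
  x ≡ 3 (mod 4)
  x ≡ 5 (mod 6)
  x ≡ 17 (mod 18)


Moduli 4, 6, 18 are not pairwise coprime, so CRT works modulo lcm(m_i) when all pairwise compatibility conditions hold.
Pairwise compatibility: gcd(m_i, m_j) must divide a_i - a_j for every pair.
Merge one congruence at a time:
  Start: x ≡ 3 (mod 4).
  Combine with x ≡ 5 (mod 6): gcd(4, 6) = 2; 5 - 3 = 2, which IS divisible by 2, so compatible.
    Write x = 3 + 4·t and substitute into x ≡ 5 (mod 6): 4·t ≡ 5 − 3 = 2 (mod 6).
    Divide the congruence (and modulus) by g = 2: 2·t ≡ 1 (mod 3).
    The inverse of 2 mod 3 is 2 (since 2·2 = 4 = 1·3 + 1), so t ≡ 2·1 = 2 ≡ 2 (mod 3).
    Then x = 3 + 4·2 = 11, valid modulo lcm(4, 6) = 12: x ≡ 11 (mod 12).
  Combine with x ≡ 17 (mod 18): gcd(12, 18) = 6; 17 - 11 = 6, which IS divisible by 6, so compatible.
    Write x = 11 + 12·t and substitute into x ≡ 17 (mod 18): 12·t ≡ 17 − 11 = 6 (mod 18).
    Divide the congruence (and modulus) by g = 6: 2·t ≡ 1 (mod 3).
    The inverse of 2 mod 3 is 2 (since 2·2 = 4 = 1·3 + 1), so t ≡ 2·1 = 2 ≡ 2 (mod 3).
    Then x = 11 + 12·2 = 35, valid modulo lcm(12, 18) = 36: x ≡ 35 (mod 36).
Verify: 35 mod 4 = 3, 35 mod 6 = 5, 35 mod 18 = 17.

x ≡ 35 (mod 36).


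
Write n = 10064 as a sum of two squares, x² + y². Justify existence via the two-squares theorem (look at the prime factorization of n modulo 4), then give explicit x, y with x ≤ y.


Step 1: Factor n = 10064 = 2^4 · 17 · 37.
Step 2: Check the mod-4 condition on each prime factor: 2 = 2 (special); 17 ≡ 1 (mod 4), exponent 1; 37 ≡ 1 (mod 4), exponent 1.
All primes ≡ 3 (mod 4) appear to even exponent (or don't appear), so by the two-squares theorem n IS expressible as a sum of two squares.
Step 3: Build a representation. Group n = k² · m with k = 4 and m = 17 · 37 = 629 (a product of primes ≡ 1 (mod 4)); a representation of m scales to one of n via (k·x)² + (k·y)² = k²(x² + y²). Each prime p ≡ 1 (mod 4) is itself a sum of two squares; find a² by testing p − a² for a perfect square:
  17: 17 − 1² = 16 = 4² ⇒ 17 = 1² + 4².
  37: 37 − 1² = 36 = 6² ⇒ 37 = 1² + 6².
  Combine using the Brahmagupta–Fibonacci identity (a² + b²)(c² + d²) = (ac − bd)² + (ad + bc)² = (ac + bd)² + (ad − bc)²:
  17 · 37 = 629: from (1² + 4²)(1² + 6²), take (1·1 − 4·6, 1·6 + 4·1) = (1 − 24, 6 + 4) = (-23, 10); dropping signs (only squares matter) gives (23, 10); check 23² + 10² = 529 + 100 = 629 ✓.
  Scale by k = 4: (4·23, 4·10) = (92, 40).
Step 4: Order so x ≤ y and verify: 40² + 92² = 1600 + 8464 = 10064 = n. ✓

n = 10064 = 40² + 92² (one valid representation with x ≤ y).


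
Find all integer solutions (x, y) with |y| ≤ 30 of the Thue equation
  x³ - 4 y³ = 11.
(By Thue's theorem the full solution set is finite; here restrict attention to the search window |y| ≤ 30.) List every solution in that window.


The equation is x³ - 4y³ = 11. For fixed y, x³ = 4·y³ + 11, so a solution requires the RHS to be a perfect cube.
Strategy: iterate y from -30 to 30, compute RHS = 4·y³ + 11, and check whether it is a (positive or negative) perfect cube.
Check small values of y:
  y = 0: RHS = 11 is not a perfect cube.
  y = 1: RHS = 15 is not a perfect cube.
  y = -1: RHS = 7 is not a perfect cube.
  y = 2: RHS = 43 is not a perfect cube.
  y = -2: RHS = -21 is not a perfect cube.
  y = 3: RHS = 119 is not a perfect cube.
  y = -3: RHS = -97 is not a perfect cube.
Continuing the search up to |y| = 30 finds no solutions either.
No (x, y) in the scanned range satisfies the equation.

No integer solutions with |y| ≤ 30.


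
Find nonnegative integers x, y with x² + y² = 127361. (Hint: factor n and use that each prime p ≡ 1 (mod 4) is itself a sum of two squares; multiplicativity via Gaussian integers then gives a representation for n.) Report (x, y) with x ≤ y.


Step 1: Factor n = 127361 = 13 · 97 · 101.
Step 2: Check the mod-4 condition on each prime factor: 13 ≡ 1 (mod 4), exponent 1; 97 ≡ 1 (mod 4), exponent 1; 101 ≡ 1 (mod 4), exponent 1.
All primes ≡ 3 (mod 4) appear to even exponent (or don't appear), so by the two-squares theorem n IS expressible as a sum of two squares.
Step 3: Build a representation. Here n = 13 · 97 · 101 is a product of primes ≡ 1 (mod 4). Each prime p ≡ 1 (mod 4) is itself a sum of two squares; find a² by testing p − a² for a perfect square:
  13: 13 − 1² = 12, 13 − 2² = 9 = 3² ⇒ 13 = 2² + 3².
  97: 97 − 1² = 96, 97 − 2² = 93, 97 − 3² = 88, 97 − 4² = 81 = 9² ⇒ 97 = 4² + 9².
  101: 101 − 1² = 100 = 10² ⇒ 101 = 1² + 10².
  Combine using the Brahmagupta–Fibonacci identity (a² + b²)(c² + d²) = (ac − bd)² + (ad + bc)² = (ac + bd)² + (ad − bc)²:
  13 · 97 = 1261: from (2² + 3²)(4² + 9²), take (2·4 − 3·9, 2·9 + 3·4) = (8 − 27, 18 + 12) = (-19, 30); dropping signs (only squares matter) gives (19, 30); check 19² + 30² = 361 + 900 = 1261 ✓.
  1261 · 101 = 127361: from (19² + 30²)(1² + 10²), take (19·1 − 30·10, 19·10 + 30·1) = (19 − 300, 190 + 30) = (-281, 220); dropping signs (only squares matter) gives (281, 220); check 281² + 220² = 78961 + 48400 = 127361 ✓.
Step 4: Order so x ≤ y and verify: 220² + 281² = 48400 + 78961 = 127361 = n. ✓

n = 127361 = 220² + 281² (one valid representation with x ≤ y).


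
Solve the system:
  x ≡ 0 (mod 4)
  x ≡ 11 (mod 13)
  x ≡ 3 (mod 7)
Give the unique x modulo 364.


Moduli 4, 13, 7 are pairwise coprime; by CRT there is a unique solution modulo M = 4 · 13 · 7 = 364.
Solve pairwise, accumulating the modulus:
  Start with x ≡ 0 (mod 4).
  Combine with x ≡ 11 (mod 13): since gcd(4, 13) = 1, we get a unique residue mod 52.
    Write x = 0 + 4·t and substitute into x ≡ 11 (mod 13): 4·t ≡ 11 − 0 = 11 (mod 13).
    The inverse of 4 mod 13 is 10 (since 4·10 = 40 = 3·13 + 1), so t ≡ 10·11 = 110 ≡ 6 (mod 13).
    Then x = 0 + 4·6 = 24, valid modulo lcm(4, 13) = 52: x ≡ 24 (mod 52).
  Combine with x ≡ 3 (mod 7): since gcd(52, 7) = 1, we get a unique residue mod 364.
    Write x = 24 + 52·t and substitute into x ≡ 3 (mod 7): 52·t ≡ 3 − 24 = -21 (mod 7).
    Reduce coefficients mod 7: 3·t ≡ 0 (mod 7).
    The inverse of 3 mod 7 is 5 (since 3·5 = 15 = 2·7 + 1), so t ≡ 5·0 = 0 ≡ 0 (mod 7).
    Then x = 24 + 52·0 = 24, valid modulo lcm(52, 7) = 364: x ≡ 24 (mod 364).
Verify: 24 mod 4 = 0 ✓, 24 mod 13 = 11 ✓, 24 mod 7 = 3 ✓.

x ≡ 24 (mod 364).


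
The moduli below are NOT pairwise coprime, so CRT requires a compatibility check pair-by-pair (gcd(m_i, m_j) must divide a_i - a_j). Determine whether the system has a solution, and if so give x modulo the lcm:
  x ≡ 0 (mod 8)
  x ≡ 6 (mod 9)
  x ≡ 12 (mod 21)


Moduli 8, 9, 21 are not pairwise coprime, so CRT works modulo lcm(m_i) when all pairwise compatibility conditions hold.
Pairwise compatibility: gcd(m_i, m_j) must divide a_i - a_j for every pair.
Merge one congruence at a time:
  Start: x ≡ 0 (mod 8).
  Combine with x ≡ 6 (mod 9): gcd(8, 9) = 1; 6 - 0 = 6, which IS divisible by 1, so compatible.
    Write x = 0 + 8·t and substitute into x ≡ 6 (mod 9): 8·t ≡ 6 − 0 = 6 (mod 9).
    The inverse of 8 mod 9 is 8 (since 8·8 = 64 = 7·9 + 1), so t ≡ 8·6 = 48 ≡ 3 (mod 9).
    Then x = 0 + 8·3 = 24, valid modulo lcm(8, 9) = 72: x ≡ 24 (mod 72).
  Combine with x ≡ 12 (mod 21): gcd(72, 21) = 3; 12 - 24 = -12, which IS divisible by 3, so compatible.
    Write x = 24 + 72·t and substitute into x ≡ 12 (mod 21): 72·t ≡ 12 − 24 = -12 (mod 21).
    Divide the congruence (and modulus) by g = 3: 24·t ≡ -4 (mod 7).
    Reduce coefficients mod 7: 3·t ≡ 3 (mod 7).
    The inverse of 3 mod 7 is 5 (since 3·5 = 15 = 2·7 + 1), so t ≡ 5·3 = 15 ≡ 1 (mod 7).
    Then x = 24 + 72·1 = 96, valid modulo lcm(72, 21) = 504: x ≡ 96 (mod 504).
Verify: 96 mod 8 = 0, 96 mod 9 = 6, 96 mod 21 = 12.

x ≡ 96 (mod 504).


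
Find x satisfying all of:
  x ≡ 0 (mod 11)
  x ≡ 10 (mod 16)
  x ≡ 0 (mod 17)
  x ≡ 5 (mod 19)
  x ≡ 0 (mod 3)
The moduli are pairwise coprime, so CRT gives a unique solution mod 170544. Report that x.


Product of moduli M = 11 · 16 · 17 · 19 · 3 = 170544.
Merge one congruence at a time:
  Start: x ≡ 0 (mod 11).
  Combine with x ≡ 10 (mod 16); new modulus lcm = 176.
    Write x = 0 + 11·t and substitute into x ≡ 10 (mod 16): 11·t ≡ 10 − 0 = 10 (mod 16).
    The inverse of 11 mod 16 is 3 (since 11·3 = 33 = 2·16 + 1), so t ≡ 3·10 = 30 ≡ 14 (mod 16).
    Then x = 0 + 11·14 = 154, valid modulo lcm(11, 16) = 176: x ≡ 154 (mod 176).
  Combine with x ≡ 0 (mod 17); new modulus lcm = 2992.
    Write x = 154 + 176·t and substitute into x ≡ 0 (mod 17): 176·t ≡ 0 − 154 = -154 (mod 17).
    Reduce coefficients mod 17: 6·t ≡ 16 (mod 17).
    The inverse of 6 mod 17 is 3 (since 6·3 = 18 = 1·17 + 1), so t ≡ 3·16 = 48 ≡ 14 (mod 17).
    Then x = 154 + 176·14 = 2618, valid modulo lcm(176, 17) = 2992: x ≡ 2618 (mod 2992).
  Combine with x ≡ 5 (mod 19); new modulus lcm = 56848.
    Write x = 2618 + 2992·t and substitute into x ≡ 5 (mod 19): 2992·t ≡ 5 − 2618 = -2613 (mod 19).
    Reduce coefficients mod 19: 9·t ≡ 9 (mod 19).
    The inverse of 9 mod 19 is 17 (since 9·17 = 153 = 8·19 + 1), so t ≡ 17·9 = 153 ≡ 1 (mod 19).
    Then x = 2618 + 2992·1 = 5610, valid modulo lcm(2992, 19) = 56848: x ≡ 5610 (mod 56848).
  Combine with x ≡ 0 (mod 3); new modulus lcm = 170544.
    Write x = 5610 + 56848·t and substitute into x ≡ 0 (mod 3): 56848·t ≡ 0 − 5610 = -5610 (mod 3).
    Reduce coefficients mod 3: 1·t ≡ 0 (mod 3).
    So t ≡ 0 (mod 3).
    Then x = 5610 + 56848·0 = 5610, valid modulo lcm(56848, 3) = 170544: x ≡ 5610 (mod 170544).
Verify against each original: 5610 mod 11 = 0, 5610 mod 16 = 10, 5610 mod 17 = 0, 5610 mod 19 = 5, 5610 mod 3 = 0.

x ≡ 5610 (mod 170544).


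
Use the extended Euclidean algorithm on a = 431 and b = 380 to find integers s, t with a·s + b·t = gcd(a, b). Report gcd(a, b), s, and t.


Euclidean algorithm on (431, 380) — divide until remainder is 0:
  431 = 1 · 380 + 51
  380 = 7 · 51 + 23
  51 = 2 · 23 + 5
  23 = 4 · 5 + 3
  5 = 1 · 3 + 2
  3 = 1 · 2 + 1
  2 = 2 · 1 + 0
gcd(431, 380) = 1.
Track Bezout coefficients alongside the remainders: start with r₀ = 431 = a·1 + b·0 (s = 1, t = 0) and r₁ = 380 = a·0 + b·1 (s = 0, t = 1); each new remainder r_{k+1} = r_{k-1} − q_k·r_k inherits s_{k+1} = s_{k-1} − q_k·s_k, t_{k+1} = t_{k-1} − q_k·t_k, so r_k = a·s_k + b·t_k at every step:
  q = 1: r = 51, s = 1 − 1·0 = 1, t = 0 − 1·1 = -1  (check: 431·1 + 380·(-1) = 51)
  q = 7: r = 23, s = 0 − 7·1 = -7, t = 1 − 7·(-1) = 8  (check: 431·(-7) + 380·8 = 23)
  q = 2: r = 5, s = 1 − 2·(-7) = 15, t = -1 − 2·8 = -17  (check: 431·15 + 380·(-17) = 5)
  q = 4: r = 3, s = -7 − 4·15 = -67, t = 8 − 4·(-17) = 76  (check: 431·(-67) + 380·76 = 3)
  q = 1: r = 2, s = 15 − 1·(-67) = 82, t = -17 − 1·76 = -93  (check: 431·82 + 380·(-93) = 2)
  q = 1: r = 1, s = -67 − 1·82 = -149, t = 76 − 1·(-93) = 169  (check: 431·(-149) + 380·169 = 1)
The row with r = 1 (the gcd) gives the Bezout coefficients s = -149, t = 169.
Result: 431 · (-149) + 380 · (169) = 1.

gcd(431, 380) = 1; s = -149, t = 169 (check: 431·(-149) + 380·169 = 1).


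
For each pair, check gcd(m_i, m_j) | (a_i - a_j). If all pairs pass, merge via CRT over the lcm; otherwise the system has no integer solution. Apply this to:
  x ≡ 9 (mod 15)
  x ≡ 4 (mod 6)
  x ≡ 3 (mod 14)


Moduli 15, 6, 14 are not pairwise coprime, so CRT works modulo lcm(m_i) when all pairwise compatibility conditions hold.
Pairwise compatibility: gcd(m_i, m_j) must divide a_i - a_j for every pair.
Merge one congruence at a time:
  Start: x ≡ 9 (mod 15).
  Combine with x ≡ 4 (mod 6): gcd(15, 6) = 3, and 4 - 9 = -5 is NOT divisible by 3.
    ⇒ system is inconsistent (no integer solution).

No solution (the system is inconsistent).


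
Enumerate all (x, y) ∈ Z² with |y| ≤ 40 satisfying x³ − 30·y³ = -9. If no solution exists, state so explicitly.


The equation is x³ - 30y³ = -9. For fixed y, x³ = 30·y³ − 9, so a solution requires the RHS to be a perfect cube.
Strategy: iterate y from -40 to 40, compute RHS = 30·y³ − 9, and check whether it is a (positive or negative) perfect cube.
Check small values of y:
  y = 0: RHS = -9 is not a perfect cube.
  y = 1: RHS = 21 is not a perfect cube.
  y = -1: RHS = -39 is not a perfect cube.
  y = 2: RHS = 231 is not a perfect cube.
  y = -2: RHS = -249 is not a perfect cube.
  y = 3: RHS = 801 is not a perfect cube.
  y = -3: RHS = -819 is not a perfect cube.
Continuing the search up to |y| = 40 finds no solutions either.
No (x, y) in the scanned range satisfies the equation.

No integer solutions with |y| ≤ 40.


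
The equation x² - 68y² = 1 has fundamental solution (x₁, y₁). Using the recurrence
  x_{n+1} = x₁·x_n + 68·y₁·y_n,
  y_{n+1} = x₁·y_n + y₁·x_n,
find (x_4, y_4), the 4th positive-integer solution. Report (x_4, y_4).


Step 1: Find the fundamental solution (x₁, y₁) of x² - 68y² = 1.
  Expand √68 as a continued fraction. a₀ = ⌊√68⌋ = 8; iterate m_{k+1} = d_k·a_k − m_k, d_{k+1} = (68 − m_{k+1}²)/d_k, a_{k+1} = ⌊(a₀ + m_{k+1})/d_{k+1}⌋ (starting m₀ = 0, d₀ = 1), with convergents p_k = a_k·p_{k-1} + p_{k-2}, q_k = a_k·q_{k-1} + q_{k-2} (p₋₁ = 1, q₋₁ = 0):
  k = 0: a₀ = 8; p₀/q₀ = 8/1; p₀² − 68·q₀² = 64 − 68 = -4.
  k = 1: m = 8, d = 4, a = ⌊(8 + 8)/4⌋ = 4; p/q = (4·8 + 1)/(4·1 + 0) = 33/4; p² − 68·q² = 1089 − 1088 = 1.
  The first convergent with p² − 68·q² = 1 gives the fundamental solution (x₁, y₁) = (33, 4).
Step 2: Apply the recurrence (x_{n+1}, y_{n+1}) = (x₁x_n + 68y₁y_n, x₁y_n + y₁x_n) repeatedly.
  From (x_1, y_1) = (33, 4): x_2 = 33·33 + 68·4·4 = 2177; y_2 = 33·4 + 4·33 = 264.
  From (x_2, y_2) = (2177, 264): x_3 = 33·2177 + 68·4·264 = 143649; y_3 = 33·264 + 4·2177 = 17420.
  From (x_3, y_3) = (143649, 17420): x_4 = 33·143649 + 68·4·17420 = 9478657; y_4 = 33·17420 + 4·143649 = 1149456.
Step 3: Verify x_4² - 68·y_4² = 89844938523649 - 89844938523648 = 1 (should be 1). ✓

(x_1, y_1) = (33, 4); (x_4, y_4) = (9478657, 1149456).


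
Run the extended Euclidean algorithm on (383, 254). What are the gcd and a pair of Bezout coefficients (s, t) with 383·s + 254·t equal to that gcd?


Euclidean algorithm on (383, 254) — divide until remainder is 0:
  383 = 1 · 254 + 129
  254 = 1 · 129 + 125
  129 = 1 · 125 + 4
  125 = 31 · 4 + 1
  4 = 4 · 1 + 0
gcd(383, 254) = 1.
Track Bezout coefficients alongside the remainders: start with r₀ = 383 = a·1 + b·0 (s = 1, t = 0) and r₁ = 254 = a·0 + b·1 (s = 0, t = 1); each new remainder r_{k+1} = r_{k-1} − q_k·r_k inherits s_{k+1} = s_{k-1} − q_k·s_k, t_{k+1} = t_{k-1} − q_k·t_k, so r_k = a·s_k + b·t_k at every step:
  q = 1: r = 129, s = 1 − 1·0 = 1, t = 0 − 1·1 = -1  (check: 383·1 + 254·(-1) = 129)
  q = 1: r = 125, s = 0 − 1·1 = -1, t = 1 − 1·(-1) = 2  (check: 383·(-1) + 254·2 = 125)
  q = 1: r = 4, s = 1 − 1·(-1) = 2, t = -1 − 1·2 = -3  (check: 383·2 + 254·(-3) = 4)
  q = 31: r = 1, s = -1 − 31·2 = -63, t = 2 − 31·(-3) = 95  (check: 383·(-63) + 254·95 = 1)
The row with r = 1 (the gcd) gives the Bezout coefficients s = -63, t = 95.
Result: 383 · (-63) + 254 · (95) = 1.

gcd(383, 254) = 1; s = -63, t = 95 (check: 383·(-63) + 254·95 = 1).


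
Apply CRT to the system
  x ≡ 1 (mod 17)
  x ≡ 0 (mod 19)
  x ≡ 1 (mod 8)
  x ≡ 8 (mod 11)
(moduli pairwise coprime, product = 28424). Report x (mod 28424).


Product of moduli M = 17 · 19 · 8 · 11 = 28424.
Merge one congruence at a time:
  Start: x ≡ 1 (mod 17).
  Combine with x ≡ 0 (mod 19); new modulus lcm = 323.
    Write x = 1 + 17·t and substitute into x ≡ 0 (mod 19): 17·t ≡ 0 − 1 = -1 (mod 19).
    Reduce coefficients mod 19: 17·t ≡ 18 (mod 19).
    The inverse of 17 mod 19 is 9 (since 17·9 = 153 = 8·19 + 1), so t ≡ 9·18 = 162 ≡ 10 (mod 19).
    Then x = 1 + 17·10 = 171, valid modulo lcm(17, 19) = 323: x ≡ 171 (mod 323).
  Combine with x ≡ 1 (mod 8); new modulus lcm = 2584.
    Write x = 171 + 323·t and substitute into x ≡ 1 (mod 8): 323·t ≡ 1 − 171 = -170 (mod 8).
    Reduce coefficients mod 8: 3·t ≡ 6 (mod 8).
    The inverse of 3 mod 8 is 3 (since 3·3 = 9 = 1·8 + 1), so t ≡ 3·6 = 18 ≡ 2 (mod 8).
    Then x = 171 + 323·2 = 817, valid modulo lcm(323, 8) = 2584: x ≡ 817 (mod 2584).
  Combine with x ≡ 8 (mod 11); new modulus lcm = 28424.
    Write x = 817 + 2584·t and substitute into x ≡ 8 (mod 11): 2584·t ≡ 8 − 817 = -809 (mod 11).
    Reduce coefficients mod 11: 10·t ≡ 5 (mod 11).
    The inverse of 10 mod 11 is 10 (since 10·10 = 100 = 9·11 + 1), so t ≡ 10·5 = 50 ≡ 6 (mod 11).
    Then x = 817 + 2584·6 = 16321, valid modulo lcm(2584, 11) = 28424: x ≡ 16321 (mod 28424).
Verify against each original: 16321 mod 17 = 1, 16321 mod 19 = 0, 16321 mod 8 = 1, 16321 mod 11 = 8.

x ≡ 16321 (mod 28424).


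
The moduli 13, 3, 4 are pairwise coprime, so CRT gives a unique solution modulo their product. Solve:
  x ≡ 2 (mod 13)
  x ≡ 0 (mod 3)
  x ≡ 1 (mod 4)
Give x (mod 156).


Moduli 13, 3, 4 are pairwise coprime; by CRT there is a unique solution modulo M = 13 · 3 · 4 = 156.
Solve pairwise, accumulating the modulus:
  Start with x ≡ 2 (mod 13).
  Combine with x ≡ 0 (mod 3): since gcd(13, 3) = 1, we get a unique residue mod 39.
    Write x = 2 + 13·t and substitute into x ≡ 0 (mod 3): 13·t ≡ 0 − 2 = -2 (mod 3).
    Reduce coefficients mod 3: 1·t ≡ 1 (mod 3).
    So t ≡ 1 (mod 3).
    Then x = 2 + 13·1 = 15, valid modulo lcm(13, 3) = 39: x ≡ 15 (mod 39).
  Combine with x ≡ 1 (mod 4): since gcd(39, 4) = 1, we get a unique residue mod 156.
    Write x = 15 + 39·t and substitute into x ≡ 1 (mod 4): 39·t ≡ 1 − 15 = -14 (mod 4).
    Reduce coefficients mod 4: 3·t ≡ 2 (mod 4).
    The inverse of 3 mod 4 is 3 (since 3·3 = 9 = 2·4 + 1), so t ≡ 3·2 = 6 ≡ 2 (mod 4).
    Then x = 15 + 39·2 = 93, valid modulo lcm(39, 4) = 156: x ≡ 93 (mod 156).
Verify: 93 mod 13 = 2 ✓, 93 mod 3 = 0 ✓, 93 mod 4 = 1 ✓.

x ≡ 93 (mod 156).


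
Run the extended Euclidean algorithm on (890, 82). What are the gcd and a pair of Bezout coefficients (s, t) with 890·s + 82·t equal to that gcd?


Euclidean algorithm on (890, 82) — divide until remainder is 0:
  890 = 10 · 82 + 70
  82 = 1 · 70 + 12
  70 = 5 · 12 + 10
  12 = 1 · 10 + 2
  10 = 5 · 2 + 0
gcd(890, 82) = 2.
Track Bezout coefficients alongside the remainders: start with r₀ = 890 = a·1 + b·0 (s = 1, t = 0) and r₁ = 82 = a·0 + b·1 (s = 0, t = 1); each new remainder r_{k+1} = r_{k-1} − q_k·r_k inherits s_{k+1} = s_{k-1} − q_k·s_k, t_{k+1} = t_{k-1} − q_k·t_k, so r_k = a·s_k + b·t_k at every step:
  q = 10: r = 70, s = 1 − 10·0 = 1, t = 0 − 10·1 = -10  (check: 890·1 + 82·(-10) = 70)
  q = 1: r = 12, s = 0 − 1·1 = -1, t = 1 − 1·(-10) = 11  (check: 890·(-1) + 82·11 = 12)
  q = 5: r = 10, s = 1 − 5·(-1) = 6, t = -10 − 5·11 = -65  (check: 890·6 + 82·(-65) = 10)
  q = 1: r = 2, s = -1 − 1·6 = -7, t = 11 − 1·(-65) = 76  (check: 890·(-7) + 82·76 = 2)
The row with r = 2 (the gcd) gives the Bezout coefficients s = -7, t = 76.
Result: 890 · (-7) + 82 · (76) = 2.

gcd(890, 82) = 2; s = -7, t = 76 (check: 890·(-7) + 82·76 = 2).


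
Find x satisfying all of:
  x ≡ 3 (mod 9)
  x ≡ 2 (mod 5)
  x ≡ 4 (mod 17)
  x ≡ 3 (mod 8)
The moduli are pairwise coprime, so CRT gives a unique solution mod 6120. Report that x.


Product of moduli M = 9 · 5 · 17 · 8 = 6120.
Merge one congruence at a time:
  Start: x ≡ 3 (mod 9).
  Combine with x ≡ 2 (mod 5); new modulus lcm = 45.
    Write x = 3 + 9·t and substitute into x ≡ 2 (mod 5): 9·t ≡ 2 − 3 = -1 (mod 5).
    Reduce coefficients mod 5: 4·t ≡ 4 (mod 5).
    The inverse of 4 mod 5 is 4 (since 4·4 = 16 = 3·5 + 1), so t ≡ 4·4 = 16 ≡ 1 (mod 5).
    Then x = 3 + 9·1 = 12, valid modulo lcm(9, 5) = 45: x ≡ 12 (mod 45).
  Combine with x ≡ 4 (mod 17); new modulus lcm = 765.
    Write x = 12 + 45·t and substitute into x ≡ 4 (mod 17): 45·t ≡ 4 − 12 = -8 (mod 17).
    Reduce coefficients mod 17: 11·t ≡ 9 (mod 17).
    The inverse of 11 mod 17 is 14 (since 11·14 = 154 = 9·17 + 1), so t ≡ 14·9 = 126 ≡ 7 (mod 17).
    Then x = 12 + 45·7 = 327, valid modulo lcm(45, 17) = 765: x ≡ 327 (mod 765).
  Combine with x ≡ 3 (mod 8); new modulus lcm = 6120.
    Write x = 327 + 765·t and substitute into x ≡ 3 (mod 8): 765·t ≡ 3 − 327 = -324 (mod 8).
    Reduce coefficients mod 8: 5·t ≡ 4 (mod 8).
    The inverse of 5 mod 8 is 5 (since 5·5 = 25 = 3·8 + 1), so t ≡ 5·4 = 20 ≡ 4 (mod 8).
    Then x = 327 + 765·4 = 3387, valid modulo lcm(765, 8) = 6120: x ≡ 3387 (mod 6120).
Verify against each original: 3387 mod 9 = 3, 3387 mod 5 = 2, 3387 mod 17 = 4, 3387 mod 8 = 3.

x ≡ 3387 (mod 6120).


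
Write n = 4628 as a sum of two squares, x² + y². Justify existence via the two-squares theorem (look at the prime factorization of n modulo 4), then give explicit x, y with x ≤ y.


Step 1: Factor n = 4628 = 2^2 · 13 · 89.
Step 2: Check the mod-4 condition on each prime factor: 2 = 2 (special); 13 ≡ 1 (mod 4), exponent 1; 89 ≡ 1 (mod 4), exponent 1.
All primes ≡ 3 (mod 4) appear to even exponent (or don't appear), so by the two-squares theorem n IS expressible as a sum of two squares.
Step 3: Build a representation. Group n = k² · m with k = 2 and m = 13 · 89 = 1157 (a product of primes ≡ 1 (mod 4)); a representation of m scales to one of n via (k·x)² + (k·y)² = k²(x² + y²). Each prime p ≡ 1 (mod 4) is itself a sum of two squares; find a² by testing p − a² for a perfect square:
  13: 13 − 1² = 12, 13 − 2² = 9 = 3² ⇒ 13 = 2² + 3².
  89: 89 − 1² = 88, 89 − 2² = 85, 89 − 3² = 80, 89 − 4² = 73, 89 − 5² = 64 = 8² ⇒ 89 = 5² + 8².
  Combine using the Brahmagupta–Fibonacci identity (a² + b²)(c² + d²) = (ac − bd)² + (ad + bc)² = (ac + bd)² + (ad − bc)²:
  13 · 89 = 1157: from (2² + 3²)(5² + 8²), take (2·5 − 3·8, 2·8 + 3·5) = (10 − 24, 16 + 15) = (-14, 31); dropping signs (only squares matter) gives (14, 31); check 14² + 31² = 196 + 961 = 1157 ✓.
  Scale by k = 2: (2·14, 2·31) = (28, 62).
Step 4: Order so x ≤ y and verify: 28² + 62² = 784 + 3844 = 4628 = n. ✓

n = 4628 = 28² + 62² (one valid representation with x ≤ y).


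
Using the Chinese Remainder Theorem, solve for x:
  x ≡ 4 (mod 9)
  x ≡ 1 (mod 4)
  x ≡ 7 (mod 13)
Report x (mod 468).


Moduli 9, 4, 13 are pairwise coprime; by CRT there is a unique solution modulo M = 9 · 4 · 13 = 468.
Solve pairwise, accumulating the modulus:
  Start with x ≡ 4 (mod 9).
  Combine with x ≡ 1 (mod 4): since gcd(9, 4) = 1, we get a unique residue mod 36.
    Write x = 4 + 9·t and substitute into x ≡ 1 (mod 4): 9·t ≡ 1 − 4 = -3 (mod 4).
    Reduce coefficients mod 4: 1·t ≡ 1 (mod 4).
    So t ≡ 1 (mod 4).
    Then x = 4 + 9·1 = 13, valid modulo lcm(9, 4) = 36: x ≡ 13 (mod 36).
  Combine with x ≡ 7 (mod 13): since gcd(36, 13) = 1, we get a unique residue mod 468.
    Write x = 13 + 36·t and substitute into x ≡ 7 (mod 13): 36·t ≡ 7 − 13 = -6 (mod 13).
    Reduce coefficients mod 13: 10·t ≡ 7 (mod 13).
    The inverse of 10 mod 13 is 4 (since 10·4 = 40 = 3·13 + 1), so t ≡ 4·7 = 28 ≡ 2 (mod 13).
    Then x = 13 + 36·2 = 85, valid modulo lcm(36, 13) = 468: x ≡ 85 (mod 468).
Verify: 85 mod 9 = 4 ✓, 85 mod 4 = 1 ✓, 85 mod 13 = 7 ✓.

x ≡ 85 (mod 468).


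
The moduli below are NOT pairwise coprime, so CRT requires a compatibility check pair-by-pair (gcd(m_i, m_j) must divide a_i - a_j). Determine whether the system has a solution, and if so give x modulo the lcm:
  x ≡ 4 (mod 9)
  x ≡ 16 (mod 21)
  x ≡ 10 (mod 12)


Moduli 9, 21, 12 are not pairwise coprime, so CRT works modulo lcm(m_i) when all pairwise compatibility conditions hold.
Pairwise compatibility: gcd(m_i, m_j) must divide a_i - a_j for every pair.
Merge one congruence at a time:
  Start: x ≡ 4 (mod 9).
  Combine with x ≡ 16 (mod 21): gcd(9, 21) = 3; 16 - 4 = 12, which IS divisible by 3, so compatible.
    Write x = 4 + 9·t and substitute into x ≡ 16 (mod 21): 9·t ≡ 16 − 4 = 12 (mod 21).
    Divide the congruence (and modulus) by g = 3: 3·t ≡ 4 (mod 7).
    The inverse of 3 mod 7 is 5 (since 3·5 = 15 = 2·7 + 1), so t ≡ 5·4 = 20 ≡ 6 (mod 7).
    Then x = 4 + 9·6 = 58, valid modulo lcm(9, 21) = 63: x ≡ 58 (mod 63).
  Combine with x ≡ 10 (mod 12): gcd(63, 12) = 3; 10 - 58 = -48, which IS divisible by 3, so compatible.
    Write x = 58 + 63·t and substitute into x ≡ 10 (mod 12): 63·t ≡ 10 − 58 = -48 (mod 12).
    Divide the congruence (and modulus) by g = 3: 21·t ≡ -16 (mod 4).
    Reduce coefficients mod 4: 1·t ≡ 0 (mod 4).
    So t ≡ 0 (mod 4).
    Then x = 58 + 63·0 = 58, valid modulo lcm(63, 12) = 252: x ≡ 58 (mod 252).
Verify: 58 mod 9 = 4, 58 mod 21 = 16, 58 mod 12 = 10.

x ≡ 58 (mod 252).


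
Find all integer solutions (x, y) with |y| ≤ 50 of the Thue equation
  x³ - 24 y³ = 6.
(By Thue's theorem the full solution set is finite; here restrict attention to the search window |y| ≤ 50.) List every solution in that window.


The equation is x³ - 24y³ = 6. For fixed y, x³ = 24·y³ + 6, so a solution requires the RHS to be a perfect cube.
Strategy: iterate y from -50 to 50, compute RHS = 24·y³ + 6, and check whether it is a (positive or negative) perfect cube.
Check small values of y:
  y = 0: RHS = 6 is not a perfect cube.
  y = 1: RHS = 30 is not a perfect cube.
  y = -1: RHS = -18 is not a perfect cube.
  y = 2: RHS = 198 is not a perfect cube.
  y = -2: RHS = -186 is not a perfect cube.
  y = 3: RHS = 654 is not a perfect cube.
  y = -3: RHS = -642 is not a perfect cube.
Continuing the search up to |y| = 50 finds no solutions either.
No (x, y) in the scanned range satisfies the equation.

No integer solutions with |y| ≤ 50.
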